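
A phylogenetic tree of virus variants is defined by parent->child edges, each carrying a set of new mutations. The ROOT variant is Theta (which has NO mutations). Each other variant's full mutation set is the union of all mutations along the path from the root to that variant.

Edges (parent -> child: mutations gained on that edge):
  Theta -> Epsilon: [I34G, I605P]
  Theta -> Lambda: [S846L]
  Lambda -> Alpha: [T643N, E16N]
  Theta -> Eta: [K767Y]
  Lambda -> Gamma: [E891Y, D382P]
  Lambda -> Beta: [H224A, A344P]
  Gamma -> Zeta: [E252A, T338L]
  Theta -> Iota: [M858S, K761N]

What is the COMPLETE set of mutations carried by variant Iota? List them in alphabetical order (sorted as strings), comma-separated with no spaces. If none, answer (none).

At Theta: gained [] -> total []
At Iota: gained ['M858S', 'K761N'] -> total ['K761N', 'M858S']

Answer: K761N,M858S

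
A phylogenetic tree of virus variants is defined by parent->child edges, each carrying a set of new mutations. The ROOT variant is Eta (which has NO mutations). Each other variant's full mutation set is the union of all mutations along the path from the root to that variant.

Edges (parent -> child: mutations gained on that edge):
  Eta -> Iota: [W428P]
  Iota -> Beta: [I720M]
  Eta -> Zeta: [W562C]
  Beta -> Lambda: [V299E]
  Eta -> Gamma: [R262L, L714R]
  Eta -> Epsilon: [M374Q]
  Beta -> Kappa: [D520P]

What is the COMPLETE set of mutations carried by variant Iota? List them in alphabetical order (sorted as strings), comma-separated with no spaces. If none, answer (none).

At Eta: gained [] -> total []
At Iota: gained ['W428P'] -> total ['W428P']

Answer: W428P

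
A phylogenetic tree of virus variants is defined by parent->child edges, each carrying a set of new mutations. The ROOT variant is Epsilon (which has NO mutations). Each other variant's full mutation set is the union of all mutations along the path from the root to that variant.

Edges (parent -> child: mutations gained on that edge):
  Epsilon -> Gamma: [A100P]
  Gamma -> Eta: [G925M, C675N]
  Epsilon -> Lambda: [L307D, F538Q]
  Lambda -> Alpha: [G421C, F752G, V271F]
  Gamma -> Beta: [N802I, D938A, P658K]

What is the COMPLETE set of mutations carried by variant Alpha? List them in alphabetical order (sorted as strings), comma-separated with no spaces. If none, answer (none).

Answer: F538Q,F752G,G421C,L307D,V271F

Derivation:
At Epsilon: gained [] -> total []
At Lambda: gained ['L307D', 'F538Q'] -> total ['F538Q', 'L307D']
At Alpha: gained ['G421C', 'F752G', 'V271F'] -> total ['F538Q', 'F752G', 'G421C', 'L307D', 'V271F']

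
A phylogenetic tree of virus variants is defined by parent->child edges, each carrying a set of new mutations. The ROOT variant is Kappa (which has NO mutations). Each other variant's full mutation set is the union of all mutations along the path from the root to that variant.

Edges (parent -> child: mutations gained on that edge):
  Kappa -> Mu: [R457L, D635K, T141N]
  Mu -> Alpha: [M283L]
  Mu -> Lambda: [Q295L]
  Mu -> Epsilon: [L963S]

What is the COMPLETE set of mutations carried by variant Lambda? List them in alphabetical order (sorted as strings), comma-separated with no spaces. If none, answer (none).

Answer: D635K,Q295L,R457L,T141N

Derivation:
At Kappa: gained [] -> total []
At Mu: gained ['R457L', 'D635K', 'T141N'] -> total ['D635K', 'R457L', 'T141N']
At Lambda: gained ['Q295L'] -> total ['D635K', 'Q295L', 'R457L', 'T141N']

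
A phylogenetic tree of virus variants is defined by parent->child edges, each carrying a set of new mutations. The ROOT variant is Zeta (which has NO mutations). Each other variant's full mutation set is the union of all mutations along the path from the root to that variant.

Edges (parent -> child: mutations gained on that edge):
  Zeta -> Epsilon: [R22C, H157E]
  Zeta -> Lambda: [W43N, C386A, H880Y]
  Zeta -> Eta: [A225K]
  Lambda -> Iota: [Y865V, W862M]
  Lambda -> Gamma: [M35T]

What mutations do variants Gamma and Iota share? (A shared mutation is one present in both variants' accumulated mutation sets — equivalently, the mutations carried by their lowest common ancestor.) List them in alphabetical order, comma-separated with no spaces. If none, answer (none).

Answer: C386A,H880Y,W43N

Derivation:
Accumulating mutations along path to Gamma:
  At Zeta: gained [] -> total []
  At Lambda: gained ['W43N', 'C386A', 'H880Y'] -> total ['C386A', 'H880Y', 'W43N']
  At Gamma: gained ['M35T'] -> total ['C386A', 'H880Y', 'M35T', 'W43N']
Mutations(Gamma) = ['C386A', 'H880Y', 'M35T', 'W43N']
Accumulating mutations along path to Iota:
  At Zeta: gained [] -> total []
  At Lambda: gained ['W43N', 'C386A', 'H880Y'] -> total ['C386A', 'H880Y', 'W43N']
  At Iota: gained ['Y865V', 'W862M'] -> total ['C386A', 'H880Y', 'W43N', 'W862M', 'Y865V']
Mutations(Iota) = ['C386A', 'H880Y', 'W43N', 'W862M', 'Y865V']
Intersection: ['C386A', 'H880Y', 'M35T', 'W43N'] ∩ ['C386A', 'H880Y', 'W43N', 'W862M', 'Y865V'] = ['C386A', 'H880Y', 'W43N']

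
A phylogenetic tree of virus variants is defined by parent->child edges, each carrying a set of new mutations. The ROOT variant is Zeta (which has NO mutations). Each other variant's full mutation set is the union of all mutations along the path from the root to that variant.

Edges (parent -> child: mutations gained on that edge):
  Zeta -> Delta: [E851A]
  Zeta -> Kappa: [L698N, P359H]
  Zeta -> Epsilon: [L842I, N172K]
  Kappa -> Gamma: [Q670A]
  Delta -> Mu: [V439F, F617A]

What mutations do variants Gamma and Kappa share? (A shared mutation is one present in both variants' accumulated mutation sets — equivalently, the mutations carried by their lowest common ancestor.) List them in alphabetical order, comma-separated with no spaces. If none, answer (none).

Accumulating mutations along path to Gamma:
  At Zeta: gained [] -> total []
  At Kappa: gained ['L698N', 'P359H'] -> total ['L698N', 'P359H']
  At Gamma: gained ['Q670A'] -> total ['L698N', 'P359H', 'Q670A']
Mutations(Gamma) = ['L698N', 'P359H', 'Q670A']
Accumulating mutations along path to Kappa:
  At Zeta: gained [] -> total []
  At Kappa: gained ['L698N', 'P359H'] -> total ['L698N', 'P359H']
Mutations(Kappa) = ['L698N', 'P359H']
Intersection: ['L698N', 'P359H', 'Q670A'] ∩ ['L698N', 'P359H'] = ['L698N', 'P359H']

Answer: L698N,P359H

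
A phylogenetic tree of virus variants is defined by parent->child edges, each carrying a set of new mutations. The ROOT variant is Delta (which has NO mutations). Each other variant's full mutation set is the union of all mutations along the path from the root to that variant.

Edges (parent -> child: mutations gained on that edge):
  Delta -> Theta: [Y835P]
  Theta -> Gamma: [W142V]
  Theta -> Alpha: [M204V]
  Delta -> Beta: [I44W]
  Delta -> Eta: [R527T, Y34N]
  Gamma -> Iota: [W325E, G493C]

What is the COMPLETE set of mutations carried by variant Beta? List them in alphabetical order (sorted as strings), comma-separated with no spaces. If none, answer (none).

At Delta: gained [] -> total []
At Beta: gained ['I44W'] -> total ['I44W']

Answer: I44W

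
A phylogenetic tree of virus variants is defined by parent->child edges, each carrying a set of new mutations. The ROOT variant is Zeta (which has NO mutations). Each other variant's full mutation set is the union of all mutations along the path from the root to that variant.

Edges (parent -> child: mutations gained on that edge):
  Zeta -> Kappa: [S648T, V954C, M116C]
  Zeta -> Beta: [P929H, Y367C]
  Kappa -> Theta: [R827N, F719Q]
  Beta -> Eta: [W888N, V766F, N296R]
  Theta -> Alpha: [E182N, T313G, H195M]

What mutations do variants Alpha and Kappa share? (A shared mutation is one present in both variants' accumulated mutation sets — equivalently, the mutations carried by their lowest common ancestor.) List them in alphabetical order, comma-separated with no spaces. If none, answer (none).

Accumulating mutations along path to Alpha:
  At Zeta: gained [] -> total []
  At Kappa: gained ['S648T', 'V954C', 'M116C'] -> total ['M116C', 'S648T', 'V954C']
  At Theta: gained ['R827N', 'F719Q'] -> total ['F719Q', 'M116C', 'R827N', 'S648T', 'V954C']
  At Alpha: gained ['E182N', 'T313G', 'H195M'] -> total ['E182N', 'F719Q', 'H195M', 'M116C', 'R827N', 'S648T', 'T313G', 'V954C']
Mutations(Alpha) = ['E182N', 'F719Q', 'H195M', 'M116C', 'R827N', 'S648T', 'T313G', 'V954C']
Accumulating mutations along path to Kappa:
  At Zeta: gained [] -> total []
  At Kappa: gained ['S648T', 'V954C', 'M116C'] -> total ['M116C', 'S648T', 'V954C']
Mutations(Kappa) = ['M116C', 'S648T', 'V954C']
Intersection: ['E182N', 'F719Q', 'H195M', 'M116C', 'R827N', 'S648T', 'T313G', 'V954C'] ∩ ['M116C', 'S648T', 'V954C'] = ['M116C', 'S648T', 'V954C']

Answer: M116C,S648T,V954C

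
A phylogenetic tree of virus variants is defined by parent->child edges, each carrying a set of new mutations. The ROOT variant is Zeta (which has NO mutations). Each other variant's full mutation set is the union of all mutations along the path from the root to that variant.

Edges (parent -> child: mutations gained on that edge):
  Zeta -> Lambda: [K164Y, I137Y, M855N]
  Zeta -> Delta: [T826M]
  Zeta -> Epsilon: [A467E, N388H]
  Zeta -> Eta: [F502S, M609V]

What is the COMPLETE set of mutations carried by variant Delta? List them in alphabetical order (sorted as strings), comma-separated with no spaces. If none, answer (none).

At Zeta: gained [] -> total []
At Delta: gained ['T826M'] -> total ['T826M']

Answer: T826M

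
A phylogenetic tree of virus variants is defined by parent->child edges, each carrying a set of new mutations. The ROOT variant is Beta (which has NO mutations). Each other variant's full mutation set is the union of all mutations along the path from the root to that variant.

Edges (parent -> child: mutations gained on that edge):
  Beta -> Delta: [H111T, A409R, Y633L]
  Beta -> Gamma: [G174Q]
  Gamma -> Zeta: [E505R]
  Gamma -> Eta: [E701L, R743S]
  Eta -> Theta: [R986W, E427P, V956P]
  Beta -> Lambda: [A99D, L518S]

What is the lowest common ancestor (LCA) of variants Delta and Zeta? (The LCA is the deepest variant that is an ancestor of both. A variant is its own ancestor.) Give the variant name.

Path from root to Delta: Beta -> Delta
  ancestors of Delta: {Beta, Delta}
Path from root to Zeta: Beta -> Gamma -> Zeta
  ancestors of Zeta: {Beta, Gamma, Zeta}
Common ancestors: {Beta}
Walk up from Zeta: Zeta (not in ancestors of Delta), Gamma (not in ancestors of Delta), Beta (in ancestors of Delta)
Deepest common ancestor (LCA) = Beta

Answer: Beta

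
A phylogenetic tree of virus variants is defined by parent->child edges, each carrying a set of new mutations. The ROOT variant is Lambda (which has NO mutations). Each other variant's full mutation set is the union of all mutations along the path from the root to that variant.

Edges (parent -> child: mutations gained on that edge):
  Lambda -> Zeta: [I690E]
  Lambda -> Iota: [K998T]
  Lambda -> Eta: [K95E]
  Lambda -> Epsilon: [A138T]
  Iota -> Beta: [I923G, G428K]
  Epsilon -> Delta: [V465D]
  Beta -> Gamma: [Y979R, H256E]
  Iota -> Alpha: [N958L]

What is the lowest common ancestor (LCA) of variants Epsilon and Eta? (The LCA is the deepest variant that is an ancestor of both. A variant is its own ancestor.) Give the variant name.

Answer: Lambda

Derivation:
Path from root to Epsilon: Lambda -> Epsilon
  ancestors of Epsilon: {Lambda, Epsilon}
Path from root to Eta: Lambda -> Eta
  ancestors of Eta: {Lambda, Eta}
Common ancestors: {Lambda}
Walk up from Eta: Eta (not in ancestors of Epsilon), Lambda (in ancestors of Epsilon)
Deepest common ancestor (LCA) = Lambda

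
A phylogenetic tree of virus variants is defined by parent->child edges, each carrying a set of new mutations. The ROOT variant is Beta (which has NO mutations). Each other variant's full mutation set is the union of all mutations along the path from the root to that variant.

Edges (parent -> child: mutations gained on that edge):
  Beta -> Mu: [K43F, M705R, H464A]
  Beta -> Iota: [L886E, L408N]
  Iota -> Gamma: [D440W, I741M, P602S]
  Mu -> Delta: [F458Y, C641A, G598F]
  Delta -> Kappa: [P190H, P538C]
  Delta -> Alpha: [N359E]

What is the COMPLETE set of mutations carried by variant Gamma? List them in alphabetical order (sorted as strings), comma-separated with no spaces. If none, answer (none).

Answer: D440W,I741M,L408N,L886E,P602S

Derivation:
At Beta: gained [] -> total []
At Iota: gained ['L886E', 'L408N'] -> total ['L408N', 'L886E']
At Gamma: gained ['D440W', 'I741M', 'P602S'] -> total ['D440W', 'I741M', 'L408N', 'L886E', 'P602S']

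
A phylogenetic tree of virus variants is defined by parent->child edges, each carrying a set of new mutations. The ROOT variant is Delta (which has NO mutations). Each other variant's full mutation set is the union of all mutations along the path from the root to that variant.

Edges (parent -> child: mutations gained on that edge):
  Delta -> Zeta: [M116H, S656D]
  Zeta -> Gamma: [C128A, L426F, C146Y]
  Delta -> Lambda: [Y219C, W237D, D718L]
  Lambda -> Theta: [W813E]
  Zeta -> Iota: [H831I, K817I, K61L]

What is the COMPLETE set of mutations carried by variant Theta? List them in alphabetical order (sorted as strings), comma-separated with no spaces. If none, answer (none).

At Delta: gained [] -> total []
At Lambda: gained ['Y219C', 'W237D', 'D718L'] -> total ['D718L', 'W237D', 'Y219C']
At Theta: gained ['W813E'] -> total ['D718L', 'W237D', 'W813E', 'Y219C']

Answer: D718L,W237D,W813E,Y219C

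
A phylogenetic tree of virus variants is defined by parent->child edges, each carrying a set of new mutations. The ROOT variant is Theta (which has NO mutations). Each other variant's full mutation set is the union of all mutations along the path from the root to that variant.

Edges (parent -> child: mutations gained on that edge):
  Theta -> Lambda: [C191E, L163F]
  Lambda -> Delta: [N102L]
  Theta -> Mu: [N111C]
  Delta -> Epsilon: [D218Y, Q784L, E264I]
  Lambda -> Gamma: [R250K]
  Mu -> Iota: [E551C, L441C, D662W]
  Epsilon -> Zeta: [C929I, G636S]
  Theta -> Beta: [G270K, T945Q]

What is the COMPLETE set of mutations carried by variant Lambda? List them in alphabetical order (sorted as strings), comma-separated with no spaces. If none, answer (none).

Answer: C191E,L163F

Derivation:
At Theta: gained [] -> total []
At Lambda: gained ['C191E', 'L163F'] -> total ['C191E', 'L163F']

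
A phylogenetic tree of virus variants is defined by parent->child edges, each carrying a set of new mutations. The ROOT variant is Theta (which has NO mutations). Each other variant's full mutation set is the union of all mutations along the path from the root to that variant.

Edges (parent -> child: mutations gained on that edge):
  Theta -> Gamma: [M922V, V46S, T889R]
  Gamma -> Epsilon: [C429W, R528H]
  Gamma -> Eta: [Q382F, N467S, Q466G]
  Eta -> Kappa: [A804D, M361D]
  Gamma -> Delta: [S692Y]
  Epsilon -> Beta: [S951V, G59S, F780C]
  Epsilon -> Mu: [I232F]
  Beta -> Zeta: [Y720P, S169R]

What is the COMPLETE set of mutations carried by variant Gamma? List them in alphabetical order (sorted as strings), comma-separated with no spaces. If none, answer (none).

Answer: M922V,T889R,V46S

Derivation:
At Theta: gained [] -> total []
At Gamma: gained ['M922V', 'V46S', 'T889R'] -> total ['M922V', 'T889R', 'V46S']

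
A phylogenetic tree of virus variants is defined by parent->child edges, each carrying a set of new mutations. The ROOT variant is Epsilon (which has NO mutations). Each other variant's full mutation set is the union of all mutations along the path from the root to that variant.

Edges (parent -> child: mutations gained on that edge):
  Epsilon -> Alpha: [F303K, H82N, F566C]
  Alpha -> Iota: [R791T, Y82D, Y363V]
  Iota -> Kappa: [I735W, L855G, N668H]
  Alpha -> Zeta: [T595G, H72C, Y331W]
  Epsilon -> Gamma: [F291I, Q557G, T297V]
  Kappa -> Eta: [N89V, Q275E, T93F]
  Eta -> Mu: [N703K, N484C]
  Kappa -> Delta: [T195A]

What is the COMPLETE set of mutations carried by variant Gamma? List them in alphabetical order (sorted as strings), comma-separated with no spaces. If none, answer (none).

Answer: F291I,Q557G,T297V

Derivation:
At Epsilon: gained [] -> total []
At Gamma: gained ['F291I', 'Q557G', 'T297V'] -> total ['F291I', 'Q557G', 'T297V']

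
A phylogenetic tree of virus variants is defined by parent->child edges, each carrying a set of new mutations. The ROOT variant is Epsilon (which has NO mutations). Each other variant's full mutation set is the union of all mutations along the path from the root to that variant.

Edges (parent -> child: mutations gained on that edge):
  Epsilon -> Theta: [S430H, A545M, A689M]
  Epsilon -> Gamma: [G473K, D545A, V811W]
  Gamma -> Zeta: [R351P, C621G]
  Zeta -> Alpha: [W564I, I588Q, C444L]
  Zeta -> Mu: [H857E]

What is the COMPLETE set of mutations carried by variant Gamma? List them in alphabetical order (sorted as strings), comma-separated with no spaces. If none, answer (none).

At Epsilon: gained [] -> total []
At Gamma: gained ['G473K', 'D545A', 'V811W'] -> total ['D545A', 'G473K', 'V811W']

Answer: D545A,G473K,V811W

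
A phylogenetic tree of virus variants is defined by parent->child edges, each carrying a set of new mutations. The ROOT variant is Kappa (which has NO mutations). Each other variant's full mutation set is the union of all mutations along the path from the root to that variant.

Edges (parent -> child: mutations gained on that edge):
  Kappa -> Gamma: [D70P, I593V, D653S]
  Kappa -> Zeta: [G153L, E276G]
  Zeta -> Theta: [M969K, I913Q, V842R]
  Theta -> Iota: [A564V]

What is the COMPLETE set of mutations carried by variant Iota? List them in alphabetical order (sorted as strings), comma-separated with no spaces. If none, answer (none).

At Kappa: gained [] -> total []
At Zeta: gained ['G153L', 'E276G'] -> total ['E276G', 'G153L']
At Theta: gained ['M969K', 'I913Q', 'V842R'] -> total ['E276G', 'G153L', 'I913Q', 'M969K', 'V842R']
At Iota: gained ['A564V'] -> total ['A564V', 'E276G', 'G153L', 'I913Q', 'M969K', 'V842R']

Answer: A564V,E276G,G153L,I913Q,M969K,V842R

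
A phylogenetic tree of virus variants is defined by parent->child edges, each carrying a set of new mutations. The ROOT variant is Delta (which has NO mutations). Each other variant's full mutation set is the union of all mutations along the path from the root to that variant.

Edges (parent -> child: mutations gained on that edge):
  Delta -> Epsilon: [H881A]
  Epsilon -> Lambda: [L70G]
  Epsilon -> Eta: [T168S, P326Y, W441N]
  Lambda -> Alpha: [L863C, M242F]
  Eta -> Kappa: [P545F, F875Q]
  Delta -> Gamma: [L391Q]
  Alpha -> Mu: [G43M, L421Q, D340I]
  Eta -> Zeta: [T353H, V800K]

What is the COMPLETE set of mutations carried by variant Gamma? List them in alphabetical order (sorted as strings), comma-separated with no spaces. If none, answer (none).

Answer: L391Q

Derivation:
At Delta: gained [] -> total []
At Gamma: gained ['L391Q'] -> total ['L391Q']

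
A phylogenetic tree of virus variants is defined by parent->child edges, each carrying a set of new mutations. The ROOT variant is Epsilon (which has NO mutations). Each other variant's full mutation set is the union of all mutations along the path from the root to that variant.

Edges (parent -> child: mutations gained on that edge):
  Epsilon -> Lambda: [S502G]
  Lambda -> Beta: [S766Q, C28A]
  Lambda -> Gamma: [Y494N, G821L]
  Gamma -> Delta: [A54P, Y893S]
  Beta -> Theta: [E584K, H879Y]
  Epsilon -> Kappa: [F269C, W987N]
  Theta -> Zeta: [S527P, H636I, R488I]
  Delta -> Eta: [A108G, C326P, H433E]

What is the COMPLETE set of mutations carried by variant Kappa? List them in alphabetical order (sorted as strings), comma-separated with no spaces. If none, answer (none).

At Epsilon: gained [] -> total []
At Kappa: gained ['F269C', 'W987N'] -> total ['F269C', 'W987N']

Answer: F269C,W987N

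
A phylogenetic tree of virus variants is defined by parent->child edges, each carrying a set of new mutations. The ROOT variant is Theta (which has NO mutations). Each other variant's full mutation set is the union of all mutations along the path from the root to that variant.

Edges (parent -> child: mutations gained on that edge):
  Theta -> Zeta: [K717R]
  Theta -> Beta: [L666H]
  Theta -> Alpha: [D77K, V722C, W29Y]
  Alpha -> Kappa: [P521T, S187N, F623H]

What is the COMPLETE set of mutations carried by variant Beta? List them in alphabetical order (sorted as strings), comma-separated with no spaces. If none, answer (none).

Answer: L666H

Derivation:
At Theta: gained [] -> total []
At Beta: gained ['L666H'] -> total ['L666H']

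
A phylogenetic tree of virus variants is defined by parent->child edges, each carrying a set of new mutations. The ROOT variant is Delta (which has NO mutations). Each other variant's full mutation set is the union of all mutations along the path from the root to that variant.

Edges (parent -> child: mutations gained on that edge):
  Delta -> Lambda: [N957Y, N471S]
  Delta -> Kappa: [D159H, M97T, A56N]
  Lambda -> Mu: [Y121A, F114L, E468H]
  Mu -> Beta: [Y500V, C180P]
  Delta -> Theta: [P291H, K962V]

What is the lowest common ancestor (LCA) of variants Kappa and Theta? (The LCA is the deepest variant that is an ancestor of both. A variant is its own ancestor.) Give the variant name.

Answer: Delta

Derivation:
Path from root to Kappa: Delta -> Kappa
  ancestors of Kappa: {Delta, Kappa}
Path from root to Theta: Delta -> Theta
  ancestors of Theta: {Delta, Theta}
Common ancestors: {Delta}
Walk up from Theta: Theta (not in ancestors of Kappa), Delta (in ancestors of Kappa)
Deepest common ancestor (LCA) = Delta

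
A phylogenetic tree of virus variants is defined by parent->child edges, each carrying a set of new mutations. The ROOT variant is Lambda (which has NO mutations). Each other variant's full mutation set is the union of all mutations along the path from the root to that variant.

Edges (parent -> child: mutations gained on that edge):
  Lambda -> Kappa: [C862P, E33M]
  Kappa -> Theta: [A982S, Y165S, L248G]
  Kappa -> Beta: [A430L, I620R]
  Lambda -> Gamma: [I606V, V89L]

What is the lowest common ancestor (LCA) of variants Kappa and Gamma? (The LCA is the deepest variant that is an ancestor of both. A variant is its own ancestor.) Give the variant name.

Path from root to Kappa: Lambda -> Kappa
  ancestors of Kappa: {Lambda, Kappa}
Path from root to Gamma: Lambda -> Gamma
  ancestors of Gamma: {Lambda, Gamma}
Common ancestors: {Lambda}
Walk up from Gamma: Gamma (not in ancestors of Kappa), Lambda (in ancestors of Kappa)
Deepest common ancestor (LCA) = Lambda

Answer: Lambda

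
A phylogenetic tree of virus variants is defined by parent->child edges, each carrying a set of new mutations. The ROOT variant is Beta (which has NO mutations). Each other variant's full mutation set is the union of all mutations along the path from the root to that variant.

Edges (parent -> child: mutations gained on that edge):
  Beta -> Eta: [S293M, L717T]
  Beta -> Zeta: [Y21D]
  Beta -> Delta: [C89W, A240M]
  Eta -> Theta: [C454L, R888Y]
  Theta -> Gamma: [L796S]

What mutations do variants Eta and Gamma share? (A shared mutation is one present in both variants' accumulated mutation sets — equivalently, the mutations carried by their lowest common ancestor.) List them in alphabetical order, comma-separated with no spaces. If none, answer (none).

Accumulating mutations along path to Eta:
  At Beta: gained [] -> total []
  At Eta: gained ['S293M', 'L717T'] -> total ['L717T', 'S293M']
Mutations(Eta) = ['L717T', 'S293M']
Accumulating mutations along path to Gamma:
  At Beta: gained [] -> total []
  At Eta: gained ['S293M', 'L717T'] -> total ['L717T', 'S293M']
  At Theta: gained ['C454L', 'R888Y'] -> total ['C454L', 'L717T', 'R888Y', 'S293M']
  At Gamma: gained ['L796S'] -> total ['C454L', 'L717T', 'L796S', 'R888Y', 'S293M']
Mutations(Gamma) = ['C454L', 'L717T', 'L796S', 'R888Y', 'S293M']
Intersection: ['L717T', 'S293M'] ∩ ['C454L', 'L717T', 'L796S', 'R888Y', 'S293M'] = ['L717T', 'S293M']

Answer: L717T,S293M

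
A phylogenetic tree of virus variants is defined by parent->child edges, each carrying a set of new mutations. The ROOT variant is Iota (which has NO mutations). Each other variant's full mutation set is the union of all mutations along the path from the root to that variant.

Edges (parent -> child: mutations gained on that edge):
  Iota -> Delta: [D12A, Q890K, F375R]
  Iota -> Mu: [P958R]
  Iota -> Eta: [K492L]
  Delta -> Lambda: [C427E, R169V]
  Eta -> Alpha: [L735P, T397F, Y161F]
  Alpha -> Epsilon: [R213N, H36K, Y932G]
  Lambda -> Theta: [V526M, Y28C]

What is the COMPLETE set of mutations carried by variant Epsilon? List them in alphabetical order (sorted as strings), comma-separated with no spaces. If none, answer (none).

At Iota: gained [] -> total []
At Eta: gained ['K492L'] -> total ['K492L']
At Alpha: gained ['L735P', 'T397F', 'Y161F'] -> total ['K492L', 'L735P', 'T397F', 'Y161F']
At Epsilon: gained ['R213N', 'H36K', 'Y932G'] -> total ['H36K', 'K492L', 'L735P', 'R213N', 'T397F', 'Y161F', 'Y932G']

Answer: H36K,K492L,L735P,R213N,T397F,Y161F,Y932G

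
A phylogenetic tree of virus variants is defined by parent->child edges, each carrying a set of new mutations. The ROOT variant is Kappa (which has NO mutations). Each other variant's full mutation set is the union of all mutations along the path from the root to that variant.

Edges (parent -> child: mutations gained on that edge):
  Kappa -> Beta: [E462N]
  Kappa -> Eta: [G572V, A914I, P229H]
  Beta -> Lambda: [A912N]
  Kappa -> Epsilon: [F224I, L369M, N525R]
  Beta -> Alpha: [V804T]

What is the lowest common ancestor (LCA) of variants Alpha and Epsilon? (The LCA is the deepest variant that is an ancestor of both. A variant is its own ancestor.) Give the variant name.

Answer: Kappa

Derivation:
Path from root to Alpha: Kappa -> Beta -> Alpha
  ancestors of Alpha: {Kappa, Beta, Alpha}
Path from root to Epsilon: Kappa -> Epsilon
  ancestors of Epsilon: {Kappa, Epsilon}
Common ancestors: {Kappa}
Walk up from Epsilon: Epsilon (not in ancestors of Alpha), Kappa (in ancestors of Alpha)
Deepest common ancestor (LCA) = Kappa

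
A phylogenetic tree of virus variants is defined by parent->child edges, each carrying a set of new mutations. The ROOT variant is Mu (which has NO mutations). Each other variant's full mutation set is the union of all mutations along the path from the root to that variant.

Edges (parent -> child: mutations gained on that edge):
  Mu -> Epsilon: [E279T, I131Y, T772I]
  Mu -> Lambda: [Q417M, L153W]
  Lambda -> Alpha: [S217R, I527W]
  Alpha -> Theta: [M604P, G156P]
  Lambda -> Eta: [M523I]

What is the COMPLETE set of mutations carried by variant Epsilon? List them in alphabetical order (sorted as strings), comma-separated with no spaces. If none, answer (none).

At Mu: gained [] -> total []
At Epsilon: gained ['E279T', 'I131Y', 'T772I'] -> total ['E279T', 'I131Y', 'T772I']

Answer: E279T,I131Y,T772I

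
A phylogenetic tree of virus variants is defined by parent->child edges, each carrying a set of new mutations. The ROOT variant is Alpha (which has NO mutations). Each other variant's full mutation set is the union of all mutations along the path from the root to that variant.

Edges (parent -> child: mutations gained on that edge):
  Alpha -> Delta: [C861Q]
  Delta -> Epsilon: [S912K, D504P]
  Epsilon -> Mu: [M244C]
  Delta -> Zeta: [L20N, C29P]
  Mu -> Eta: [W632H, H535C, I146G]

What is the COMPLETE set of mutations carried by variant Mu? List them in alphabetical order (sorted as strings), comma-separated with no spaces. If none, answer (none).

Answer: C861Q,D504P,M244C,S912K

Derivation:
At Alpha: gained [] -> total []
At Delta: gained ['C861Q'] -> total ['C861Q']
At Epsilon: gained ['S912K', 'D504P'] -> total ['C861Q', 'D504P', 'S912K']
At Mu: gained ['M244C'] -> total ['C861Q', 'D504P', 'M244C', 'S912K']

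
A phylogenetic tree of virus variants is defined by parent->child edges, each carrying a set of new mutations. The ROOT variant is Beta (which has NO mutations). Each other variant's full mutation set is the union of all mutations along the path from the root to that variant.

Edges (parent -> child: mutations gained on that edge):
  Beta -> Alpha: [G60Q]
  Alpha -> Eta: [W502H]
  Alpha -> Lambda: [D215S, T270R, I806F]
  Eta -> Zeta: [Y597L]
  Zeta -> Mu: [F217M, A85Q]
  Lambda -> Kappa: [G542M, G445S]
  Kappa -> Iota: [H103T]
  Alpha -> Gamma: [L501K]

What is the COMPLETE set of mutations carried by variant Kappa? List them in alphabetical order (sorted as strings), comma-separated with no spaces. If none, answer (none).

Answer: D215S,G445S,G542M,G60Q,I806F,T270R

Derivation:
At Beta: gained [] -> total []
At Alpha: gained ['G60Q'] -> total ['G60Q']
At Lambda: gained ['D215S', 'T270R', 'I806F'] -> total ['D215S', 'G60Q', 'I806F', 'T270R']
At Kappa: gained ['G542M', 'G445S'] -> total ['D215S', 'G445S', 'G542M', 'G60Q', 'I806F', 'T270R']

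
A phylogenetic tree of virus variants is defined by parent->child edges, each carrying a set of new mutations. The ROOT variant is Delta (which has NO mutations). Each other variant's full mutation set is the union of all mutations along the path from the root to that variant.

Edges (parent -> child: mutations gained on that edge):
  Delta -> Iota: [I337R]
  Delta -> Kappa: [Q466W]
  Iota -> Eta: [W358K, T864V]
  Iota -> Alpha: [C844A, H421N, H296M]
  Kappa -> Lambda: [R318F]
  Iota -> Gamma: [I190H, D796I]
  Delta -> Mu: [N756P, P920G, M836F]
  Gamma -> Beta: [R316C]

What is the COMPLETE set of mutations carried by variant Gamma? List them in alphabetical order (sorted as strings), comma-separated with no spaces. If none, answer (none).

Answer: D796I,I190H,I337R

Derivation:
At Delta: gained [] -> total []
At Iota: gained ['I337R'] -> total ['I337R']
At Gamma: gained ['I190H', 'D796I'] -> total ['D796I', 'I190H', 'I337R']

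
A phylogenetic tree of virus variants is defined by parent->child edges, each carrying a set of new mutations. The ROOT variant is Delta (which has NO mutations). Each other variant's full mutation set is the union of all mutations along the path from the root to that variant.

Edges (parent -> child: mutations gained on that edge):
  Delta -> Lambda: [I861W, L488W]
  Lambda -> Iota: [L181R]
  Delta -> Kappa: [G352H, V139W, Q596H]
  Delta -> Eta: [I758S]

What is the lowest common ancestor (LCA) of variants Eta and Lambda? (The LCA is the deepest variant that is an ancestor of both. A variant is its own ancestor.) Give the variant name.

Answer: Delta

Derivation:
Path from root to Eta: Delta -> Eta
  ancestors of Eta: {Delta, Eta}
Path from root to Lambda: Delta -> Lambda
  ancestors of Lambda: {Delta, Lambda}
Common ancestors: {Delta}
Walk up from Lambda: Lambda (not in ancestors of Eta), Delta (in ancestors of Eta)
Deepest common ancestor (LCA) = Delta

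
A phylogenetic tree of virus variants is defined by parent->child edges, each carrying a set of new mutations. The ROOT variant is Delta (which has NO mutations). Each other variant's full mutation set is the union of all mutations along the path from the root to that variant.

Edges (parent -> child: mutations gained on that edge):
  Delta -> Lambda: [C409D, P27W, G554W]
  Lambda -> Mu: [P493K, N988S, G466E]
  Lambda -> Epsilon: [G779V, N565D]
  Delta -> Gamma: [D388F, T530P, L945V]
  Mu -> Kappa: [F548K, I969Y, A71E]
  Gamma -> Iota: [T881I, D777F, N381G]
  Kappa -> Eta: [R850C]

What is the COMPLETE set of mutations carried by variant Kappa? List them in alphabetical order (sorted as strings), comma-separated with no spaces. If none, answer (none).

At Delta: gained [] -> total []
At Lambda: gained ['C409D', 'P27W', 'G554W'] -> total ['C409D', 'G554W', 'P27W']
At Mu: gained ['P493K', 'N988S', 'G466E'] -> total ['C409D', 'G466E', 'G554W', 'N988S', 'P27W', 'P493K']
At Kappa: gained ['F548K', 'I969Y', 'A71E'] -> total ['A71E', 'C409D', 'F548K', 'G466E', 'G554W', 'I969Y', 'N988S', 'P27W', 'P493K']

Answer: A71E,C409D,F548K,G466E,G554W,I969Y,N988S,P27W,P493K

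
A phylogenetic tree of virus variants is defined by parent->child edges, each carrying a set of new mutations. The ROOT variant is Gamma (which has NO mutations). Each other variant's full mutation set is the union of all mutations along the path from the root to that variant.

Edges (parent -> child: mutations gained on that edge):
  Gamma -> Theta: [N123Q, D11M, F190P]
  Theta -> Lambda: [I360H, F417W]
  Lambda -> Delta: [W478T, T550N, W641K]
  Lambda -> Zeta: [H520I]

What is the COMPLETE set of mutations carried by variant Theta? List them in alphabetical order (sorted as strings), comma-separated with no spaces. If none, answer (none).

Answer: D11M,F190P,N123Q

Derivation:
At Gamma: gained [] -> total []
At Theta: gained ['N123Q', 'D11M', 'F190P'] -> total ['D11M', 'F190P', 'N123Q']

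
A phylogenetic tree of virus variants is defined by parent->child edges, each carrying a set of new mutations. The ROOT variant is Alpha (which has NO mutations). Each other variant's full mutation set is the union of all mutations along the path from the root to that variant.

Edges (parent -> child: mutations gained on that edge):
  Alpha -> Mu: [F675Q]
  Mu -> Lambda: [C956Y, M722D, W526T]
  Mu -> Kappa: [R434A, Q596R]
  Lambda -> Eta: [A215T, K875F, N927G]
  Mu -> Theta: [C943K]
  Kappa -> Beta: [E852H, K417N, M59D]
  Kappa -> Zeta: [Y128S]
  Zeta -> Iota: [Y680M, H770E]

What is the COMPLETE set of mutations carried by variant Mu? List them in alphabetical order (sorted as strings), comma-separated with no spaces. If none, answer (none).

Answer: F675Q

Derivation:
At Alpha: gained [] -> total []
At Mu: gained ['F675Q'] -> total ['F675Q']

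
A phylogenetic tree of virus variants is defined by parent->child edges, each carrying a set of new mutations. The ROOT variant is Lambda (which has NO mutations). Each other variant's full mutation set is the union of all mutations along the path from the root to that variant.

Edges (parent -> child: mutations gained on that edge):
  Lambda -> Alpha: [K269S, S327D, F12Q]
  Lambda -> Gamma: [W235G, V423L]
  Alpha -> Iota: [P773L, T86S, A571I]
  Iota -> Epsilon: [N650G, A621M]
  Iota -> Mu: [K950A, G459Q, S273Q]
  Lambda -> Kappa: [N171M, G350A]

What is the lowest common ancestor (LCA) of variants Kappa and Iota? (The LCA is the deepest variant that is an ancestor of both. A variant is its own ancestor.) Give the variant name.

Answer: Lambda

Derivation:
Path from root to Kappa: Lambda -> Kappa
  ancestors of Kappa: {Lambda, Kappa}
Path from root to Iota: Lambda -> Alpha -> Iota
  ancestors of Iota: {Lambda, Alpha, Iota}
Common ancestors: {Lambda}
Walk up from Iota: Iota (not in ancestors of Kappa), Alpha (not in ancestors of Kappa), Lambda (in ancestors of Kappa)
Deepest common ancestor (LCA) = Lambda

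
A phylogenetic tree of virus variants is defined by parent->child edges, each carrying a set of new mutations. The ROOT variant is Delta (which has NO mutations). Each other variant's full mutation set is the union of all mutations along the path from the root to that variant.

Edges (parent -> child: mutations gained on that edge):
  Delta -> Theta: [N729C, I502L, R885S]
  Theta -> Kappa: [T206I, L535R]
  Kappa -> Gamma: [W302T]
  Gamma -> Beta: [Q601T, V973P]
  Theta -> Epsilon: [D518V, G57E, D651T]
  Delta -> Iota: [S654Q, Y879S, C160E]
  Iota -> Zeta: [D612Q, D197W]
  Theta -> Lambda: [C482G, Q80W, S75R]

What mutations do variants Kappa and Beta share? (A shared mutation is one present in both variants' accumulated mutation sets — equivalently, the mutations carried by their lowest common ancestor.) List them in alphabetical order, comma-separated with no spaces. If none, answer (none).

Accumulating mutations along path to Kappa:
  At Delta: gained [] -> total []
  At Theta: gained ['N729C', 'I502L', 'R885S'] -> total ['I502L', 'N729C', 'R885S']
  At Kappa: gained ['T206I', 'L535R'] -> total ['I502L', 'L535R', 'N729C', 'R885S', 'T206I']
Mutations(Kappa) = ['I502L', 'L535R', 'N729C', 'R885S', 'T206I']
Accumulating mutations along path to Beta:
  At Delta: gained [] -> total []
  At Theta: gained ['N729C', 'I502L', 'R885S'] -> total ['I502L', 'N729C', 'R885S']
  At Kappa: gained ['T206I', 'L535R'] -> total ['I502L', 'L535R', 'N729C', 'R885S', 'T206I']
  At Gamma: gained ['W302T'] -> total ['I502L', 'L535R', 'N729C', 'R885S', 'T206I', 'W302T']
  At Beta: gained ['Q601T', 'V973P'] -> total ['I502L', 'L535R', 'N729C', 'Q601T', 'R885S', 'T206I', 'V973P', 'W302T']
Mutations(Beta) = ['I502L', 'L535R', 'N729C', 'Q601T', 'R885S', 'T206I', 'V973P', 'W302T']
Intersection: ['I502L', 'L535R', 'N729C', 'R885S', 'T206I'] ∩ ['I502L', 'L535R', 'N729C', 'Q601T', 'R885S', 'T206I', 'V973P', 'W302T'] = ['I502L', 'L535R', 'N729C', 'R885S', 'T206I']

Answer: I502L,L535R,N729C,R885S,T206I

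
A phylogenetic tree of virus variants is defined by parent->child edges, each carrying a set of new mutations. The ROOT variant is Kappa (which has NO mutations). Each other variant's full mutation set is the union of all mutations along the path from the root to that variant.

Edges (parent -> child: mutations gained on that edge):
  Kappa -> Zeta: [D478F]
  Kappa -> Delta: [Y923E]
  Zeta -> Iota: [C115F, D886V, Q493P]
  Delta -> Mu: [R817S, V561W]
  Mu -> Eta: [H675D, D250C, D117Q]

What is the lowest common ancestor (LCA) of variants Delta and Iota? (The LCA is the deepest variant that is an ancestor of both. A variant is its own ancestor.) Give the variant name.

Answer: Kappa

Derivation:
Path from root to Delta: Kappa -> Delta
  ancestors of Delta: {Kappa, Delta}
Path from root to Iota: Kappa -> Zeta -> Iota
  ancestors of Iota: {Kappa, Zeta, Iota}
Common ancestors: {Kappa}
Walk up from Iota: Iota (not in ancestors of Delta), Zeta (not in ancestors of Delta), Kappa (in ancestors of Delta)
Deepest common ancestor (LCA) = Kappa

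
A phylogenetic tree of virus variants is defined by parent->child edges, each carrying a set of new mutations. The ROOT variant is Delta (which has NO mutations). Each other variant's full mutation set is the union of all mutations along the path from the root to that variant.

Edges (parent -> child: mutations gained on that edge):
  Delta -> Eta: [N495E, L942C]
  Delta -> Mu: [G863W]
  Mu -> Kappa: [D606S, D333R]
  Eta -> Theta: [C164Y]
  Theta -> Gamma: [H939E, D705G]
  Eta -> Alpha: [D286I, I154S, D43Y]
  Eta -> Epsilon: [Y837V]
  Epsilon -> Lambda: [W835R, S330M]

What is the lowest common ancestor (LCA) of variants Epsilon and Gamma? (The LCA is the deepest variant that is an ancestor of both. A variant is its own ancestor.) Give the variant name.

Answer: Eta

Derivation:
Path from root to Epsilon: Delta -> Eta -> Epsilon
  ancestors of Epsilon: {Delta, Eta, Epsilon}
Path from root to Gamma: Delta -> Eta -> Theta -> Gamma
  ancestors of Gamma: {Delta, Eta, Theta, Gamma}
Common ancestors: {Delta, Eta}
Walk up from Gamma: Gamma (not in ancestors of Epsilon), Theta (not in ancestors of Epsilon), Eta (in ancestors of Epsilon), Delta (in ancestors of Epsilon)
Deepest common ancestor (LCA) = Eta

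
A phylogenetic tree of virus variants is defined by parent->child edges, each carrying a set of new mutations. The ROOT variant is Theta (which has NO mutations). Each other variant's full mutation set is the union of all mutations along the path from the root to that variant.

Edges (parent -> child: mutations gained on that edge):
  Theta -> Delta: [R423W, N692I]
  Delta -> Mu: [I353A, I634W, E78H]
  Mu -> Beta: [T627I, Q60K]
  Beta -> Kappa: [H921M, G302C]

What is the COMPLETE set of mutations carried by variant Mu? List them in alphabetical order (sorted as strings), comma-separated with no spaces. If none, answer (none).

Answer: E78H,I353A,I634W,N692I,R423W

Derivation:
At Theta: gained [] -> total []
At Delta: gained ['R423W', 'N692I'] -> total ['N692I', 'R423W']
At Mu: gained ['I353A', 'I634W', 'E78H'] -> total ['E78H', 'I353A', 'I634W', 'N692I', 'R423W']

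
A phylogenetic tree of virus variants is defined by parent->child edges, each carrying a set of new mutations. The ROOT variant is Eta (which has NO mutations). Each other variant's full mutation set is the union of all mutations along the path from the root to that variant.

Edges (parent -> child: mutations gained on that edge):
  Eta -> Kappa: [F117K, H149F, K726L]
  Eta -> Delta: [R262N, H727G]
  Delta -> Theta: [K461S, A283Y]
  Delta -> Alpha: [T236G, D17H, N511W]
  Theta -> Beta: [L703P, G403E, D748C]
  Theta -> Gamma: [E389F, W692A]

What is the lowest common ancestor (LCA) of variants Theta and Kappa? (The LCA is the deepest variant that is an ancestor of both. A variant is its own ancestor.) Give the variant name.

Answer: Eta

Derivation:
Path from root to Theta: Eta -> Delta -> Theta
  ancestors of Theta: {Eta, Delta, Theta}
Path from root to Kappa: Eta -> Kappa
  ancestors of Kappa: {Eta, Kappa}
Common ancestors: {Eta}
Walk up from Kappa: Kappa (not in ancestors of Theta), Eta (in ancestors of Theta)
Deepest common ancestor (LCA) = Eta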